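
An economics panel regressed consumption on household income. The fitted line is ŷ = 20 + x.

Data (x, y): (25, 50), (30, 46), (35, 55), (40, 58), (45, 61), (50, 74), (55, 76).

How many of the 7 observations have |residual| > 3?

x=25: ŷ = 20 + 25 = 45; e = 50 − 45 = 5
x=30: ŷ = 20 + 30 = 50; e = 46 − 50 = -4
x=35: ŷ = 20 + 35 = 55; e = 55 − 55 = 0
x=40: ŷ = 20 + 40 = 60; e = 58 − 60 = -2
x=45: ŷ = 20 + 45 = 65; e = 61 − 65 = -4
x=50: ŷ = 20 + 50 = 70; e = 74 − 70 = 4
x=55: ŷ = 20 + 55 = 75; e = 76 − 75 = 1
|e| > 3: x=25 (|e|=5), x=30 (|e|=4), x=45 (|e|=4), x=50 (|e|=4) → 4

4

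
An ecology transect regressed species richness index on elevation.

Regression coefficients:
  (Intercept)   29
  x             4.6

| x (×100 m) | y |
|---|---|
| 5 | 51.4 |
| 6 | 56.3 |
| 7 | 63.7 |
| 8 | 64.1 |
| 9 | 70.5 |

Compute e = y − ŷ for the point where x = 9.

ŷ = 29 + 4.6·9 = 70.4
e = 70.5 − 70.4 = 0.1

e = 0.1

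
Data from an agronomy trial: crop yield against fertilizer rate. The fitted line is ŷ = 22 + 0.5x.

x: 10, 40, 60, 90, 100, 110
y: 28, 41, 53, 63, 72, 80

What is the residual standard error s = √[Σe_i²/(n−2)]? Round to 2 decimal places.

x=10: ŷ = 22 + 0.5·10 = 27; e = 28 − 27 = 1
x=40: ŷ = 22 + 0.5·40 = 42; e = 41 − 42 = -1
x=60: ŷ = 22 + 0.5·60 = 52; e = 53 − 52 = 1
x=90: ŷ = 22 + 0.5·90 = 67; e = 63 − 67 = -4
x=100: ŷ = 22 + 0.5·100 = 72; e = 72 − 72 = 0
x=110: ŷ = 22 + 0.5·110 = 77; e = 80 − 77 = 3
SSE = 1 + 1 + 1 + 16 + 0 + 9 = 28
s = √(28/4) = √7 ≈ 2.65

s = 2.65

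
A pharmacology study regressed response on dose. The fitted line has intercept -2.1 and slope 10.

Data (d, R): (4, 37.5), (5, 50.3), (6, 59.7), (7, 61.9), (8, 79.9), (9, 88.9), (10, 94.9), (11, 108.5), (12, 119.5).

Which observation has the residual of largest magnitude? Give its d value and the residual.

d = 7, e = -6

d=4: R̂ = -2.1 + 10·4 = 37.9; e = 37.5 − 37.9 = -0.4
d=5: R̂ = -2.1 + 10·5 = 47.9; e = 50.3 − 47.9 = 2.4
d=6: R̂ = -2.1 + 10·6 = 57.9; e = 59.7 − 57.9 = 1.8
d=7: R̂ = -2.1 + 10·7 = 67.9; e = 61.9 − 67.9 = -6
d=8: R̂ = -2.1 + 10·8 = 77.9; e = 79.9 − 77.9 = 2
d=9: R̂ = -2.1 + 10·9 = 87.9; e = 88.9 − 87.9 = 1
d=10: R̂ = -2.1 + 10·10 = 97.9; e = 94.9 − 97.9 = -3
d=11: R̂ = -2.1 + 10·11 = 107.9; e = 108.5 − 107.9 = 0.6
d=12: R̂ = -2.1 + 10·12 = 117.9; e = 119.5 − 117.9 = 1.6
Largest |e| is 6 at d = 7, residual -6.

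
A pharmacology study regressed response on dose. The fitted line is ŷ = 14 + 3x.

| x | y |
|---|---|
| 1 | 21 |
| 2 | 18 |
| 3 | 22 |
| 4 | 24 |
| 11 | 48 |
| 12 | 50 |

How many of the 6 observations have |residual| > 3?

x=1: ŷ = 14 + 3·1 = 17; e = 21 − 17 = 4
x=2: ŷ = 14 + 3·2 = 20; e = 18 − 20 = -2
x=3: ŷ = 14 + 3·3 = 23; e = 22 − 23 = -1
x=4: ŷ = 14 + 3·4 = 26; e = 24 − 26 = -2
x=11: ŷ = 14 + 3·11 = 47; e = 48 − 47 = 1
x=12: ŷ = 14 + 3·12 = 50; e = 50 − 50 = 0
|e| > 3: x=1 (|e|=4) → 1

1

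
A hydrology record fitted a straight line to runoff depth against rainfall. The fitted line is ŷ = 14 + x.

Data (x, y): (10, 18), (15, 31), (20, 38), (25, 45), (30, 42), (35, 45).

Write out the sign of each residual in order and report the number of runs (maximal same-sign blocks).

3 runs

x=10: ŷ = 14 + 10 = 24; r = 18 − 24 = -6
x=15: ŷ = 14 + 15 = 29; r = 31 − 29 = 2
x=20: ŷ = 14 + 20 = 34; r = 38 − 34 = 4
x=25: ŷ = 14 + 25 = 39; r = 45 − 39 = 6
x=30: ŷ = 14 + 30 = 44; r = 42 − 44 = -2
x=35: ŷ = 14 + 35 = 49; r = 45 − 49 = -4
Signs: − + + + − −
Runs: −×1, +×3, −×2 → 3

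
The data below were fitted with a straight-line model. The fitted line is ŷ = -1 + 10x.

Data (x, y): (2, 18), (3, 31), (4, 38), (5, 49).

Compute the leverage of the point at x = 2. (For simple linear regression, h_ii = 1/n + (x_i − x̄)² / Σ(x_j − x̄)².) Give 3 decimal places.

x̄ = (2 + 3 + 4 + 5)/4 = 3.5
Σ(x − x̄)² = 2.25 + 0.25 + 0.25 + 2.25 = 5
h = 1/4 + (-1.5)²/5 = 0.25 + 0.45 = 0.700

h = 0.700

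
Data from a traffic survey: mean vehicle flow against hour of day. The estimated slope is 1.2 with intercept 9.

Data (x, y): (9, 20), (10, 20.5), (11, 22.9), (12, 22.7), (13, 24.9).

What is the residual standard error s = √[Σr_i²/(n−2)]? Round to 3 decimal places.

x=9: ŷ = 9 + 1.2·9 = 19.8; r = 20 − 19.8 = 0.2
x=10: ŷ = 9 + 1.2·10 = 21; r = 20.5 − 21 = -0.5
x=11: ŷ = 9 + 1.2·11 = 22.2; r = 22.9 − 22.2 = 0.7
x=12: ŷ = 9 + 1.2·12 = 23.4; r = 22.7 − 23.4 = -0.7
x=13: ŷ = 9 + 1.2·13 = 24.6; r = 24.9 − 24.6 = 0.3
SSE = 0.04 + 0.25 + 0.49 + 0.49 + 0.09 = 1.36
s = √(1.36/3) = √0.453333 ≈ 0.673

s = 0.673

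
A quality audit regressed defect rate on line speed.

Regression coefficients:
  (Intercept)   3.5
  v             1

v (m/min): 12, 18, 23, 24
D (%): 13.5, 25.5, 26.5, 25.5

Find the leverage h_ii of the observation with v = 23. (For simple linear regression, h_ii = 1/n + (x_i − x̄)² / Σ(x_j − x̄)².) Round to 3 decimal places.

v̄ = (12 + 18 + 23 + 24)/4 = 19.25
Σ(v − v̄)² = 52.5625 + 1.5625 + 14.0625 + 22.5625 = 90.75
h = 1/4 + (3.75)²/90.75 = 0.25 + 0.154959 = 0.405

h = 0.405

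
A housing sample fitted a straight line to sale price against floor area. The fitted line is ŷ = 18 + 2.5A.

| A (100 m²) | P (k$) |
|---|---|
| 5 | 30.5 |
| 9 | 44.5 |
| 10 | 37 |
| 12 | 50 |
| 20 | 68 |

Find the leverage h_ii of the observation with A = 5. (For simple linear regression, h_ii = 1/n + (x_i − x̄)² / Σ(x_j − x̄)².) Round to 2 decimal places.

Ā = (5 + 9 + 10 + 12 + 20)/5 = 11.2
Σ(A − Ā)² = 38.44 + 4.84 + 1.44 + 0.64 + 77.44 = 122.8
h = 1/5 + (-6.2)²/122.8 = 0.2 + 0.313029 = 0.51

h = 0.51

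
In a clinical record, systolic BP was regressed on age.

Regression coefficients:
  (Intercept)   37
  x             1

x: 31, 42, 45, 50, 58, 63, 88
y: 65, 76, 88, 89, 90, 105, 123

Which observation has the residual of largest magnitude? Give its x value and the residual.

x=31: ŷ = 37 + 31 = 68; r = 65 − 68 = -3
x=42: ŷ = 37 + 42 = 79; r = 76 − 79 = -3
x=45: ŷ = 37 + 45 = 82; r = 88 − 82 = 6
x=50: ŷ = 37 + 50 = 87; r = 89 − 87 = 2
x=58: ŷ = 37 + 58 = 95; r = 90 − 95 = -5
x=63: ŷ = 37 + 63 = 100; r = 105 − 100 = 5
x=88: ŷ = 37 + 88 = 125; r = 123 − 125 = -2
Largest |r| is 6 at x = 45, residual 6.

x = 45, r = 6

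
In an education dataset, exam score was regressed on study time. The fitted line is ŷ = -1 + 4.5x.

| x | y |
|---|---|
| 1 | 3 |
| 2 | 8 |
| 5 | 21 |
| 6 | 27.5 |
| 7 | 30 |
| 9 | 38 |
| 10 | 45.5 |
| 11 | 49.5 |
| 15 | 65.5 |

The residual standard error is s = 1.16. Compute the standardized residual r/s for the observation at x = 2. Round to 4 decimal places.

0.0000

ŷ = -1 + 4.5·2 = 8
r = 8 − 8 = 0
r/s = 0 / 1.16 = 0.0000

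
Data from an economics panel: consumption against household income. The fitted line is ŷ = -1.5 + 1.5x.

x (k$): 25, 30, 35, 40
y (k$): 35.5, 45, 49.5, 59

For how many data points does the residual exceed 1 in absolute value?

x=25: ŷ = -1.5 + 1.5·25 = 36; r = 35.5 − 36 = -0.5
x=30: ŷ = -1.5 + 1.5·30 = 43.5; r = 45 − 43.5 = 1.5
x=35: ŷ = -1.5 + 1.5·35 = 51; r = 49.5 − 51 = -1.5
x=40: ŷ = -1.5 + 1.5·40 = 58.5; r = 59 − 58.5 = 0.5
|r| > 1: x=30 (|r|=1.5), x=35 (|r|=1.5) → 2

2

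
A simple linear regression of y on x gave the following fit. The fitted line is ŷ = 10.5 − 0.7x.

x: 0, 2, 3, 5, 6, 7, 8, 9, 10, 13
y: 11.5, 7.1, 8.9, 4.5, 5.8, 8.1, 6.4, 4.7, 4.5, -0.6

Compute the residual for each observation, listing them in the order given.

x=0: ŷ = 10.5 − 0.7·0 = 10.5; e = 11.5 − 10.5 = 1
x=2: ŷ = 10.5 − 0.7·2 = 9.1; e = 7.1 − 9.1 = -2
x=3: ŷ = 10.5 − 0.7·3 = 8.4; e = 8.9 − 8.4 = 0.5
x=5: ŷ = 10.5 − 0.7·5 = 7; e = 4.5 − 7 = -2.5
x=6: ŷ = 10.5 − 0.7·6 = 6.3; e = 5.8 − 6.3 = -0.5
x=7: ŷ = 10.5 − 0.7·7 = 5.6; e = 8.1 − 5.6 = 2.5
x=8: ŷ = 10.5 − 0.7·8 = 4.9; e = 6.4 − 4.9 = 1.5
x=9: ŷ = 10.5 − 0.7·9 = 4.2; e = 4.7 − 4.2 = 0.5
x=10: ŷ = 10.5 − 0.7·10 = 3.5; e = 4.5 − 3.5 = 1
x=13: ŷ = 10.5 − 0.7·13 = 1.4; e = -0.6 − 1.4 = -2

1, -2, 0.5, -2.5, -0.5, 2.5, 1.5, 0.5, 1, -2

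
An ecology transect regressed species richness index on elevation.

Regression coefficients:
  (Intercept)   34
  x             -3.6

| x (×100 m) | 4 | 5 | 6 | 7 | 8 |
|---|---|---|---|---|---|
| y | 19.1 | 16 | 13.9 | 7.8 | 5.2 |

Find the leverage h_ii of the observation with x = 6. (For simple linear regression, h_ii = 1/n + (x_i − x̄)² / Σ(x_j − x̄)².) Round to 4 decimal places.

x̄ = (4 + 5 + 6 + 7 + 8)/5 = 6
Σ(x − x̄)² = 4 + 1 + 0 + 1 + 4 = 10
h = 1/5 + (0)²/10 = 0.2 + 0 = 0.2000

h = 0.2000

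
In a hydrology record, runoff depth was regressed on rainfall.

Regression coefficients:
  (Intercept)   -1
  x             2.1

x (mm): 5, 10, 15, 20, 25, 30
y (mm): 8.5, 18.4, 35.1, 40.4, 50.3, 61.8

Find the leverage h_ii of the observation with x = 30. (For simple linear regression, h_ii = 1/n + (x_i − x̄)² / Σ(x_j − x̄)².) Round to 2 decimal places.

h = 0.52

x̄ = (5 + 10 + 15 + 20 + 25 + 30)/6 = 17.5
Σ(x − x̄)² = 156.25 + 56.25 + 6.25 + 6.25 + 56.25 + 156.25 = 437.5
h = 1/6 + (12.5)²/437.5 = 0.166667 + 0.357143 = 0.52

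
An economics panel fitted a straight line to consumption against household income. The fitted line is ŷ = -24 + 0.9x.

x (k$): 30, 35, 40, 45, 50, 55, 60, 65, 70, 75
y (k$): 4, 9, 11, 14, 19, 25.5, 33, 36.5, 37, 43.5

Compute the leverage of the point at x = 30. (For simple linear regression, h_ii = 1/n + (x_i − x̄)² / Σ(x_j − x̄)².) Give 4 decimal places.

x̄ = (30 + 35 + 40 + 45 + 50 + 55 + 60 + 65 + 70 + 75)/10 = 52.5
Σ(x − x̄)² = 506.25 + 306.25 + 156.25 + 56.25 + 6.25 + 6.25 + 56.25 + 156.25 + 306.25 + 506.25 = 2062.5
h = 1/10 + (-22.5)²/2062.5 = 0.1 + 0.245455 = 0.3455

h = 0.3455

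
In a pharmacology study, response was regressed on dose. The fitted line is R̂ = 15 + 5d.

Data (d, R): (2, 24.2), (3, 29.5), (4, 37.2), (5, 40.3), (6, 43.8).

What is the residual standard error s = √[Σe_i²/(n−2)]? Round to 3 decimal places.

d=2: R̂ = 15 + 5·2 = 25; e = 24.2 − 25 = -0.8
d=3: R̂ = 15 + 5·3 = 30; e = 29.5 − 30 = -0.5
d=4: R̂ = 15 + 5·4 = 35; e = 37.2 − 35 = 2.2
d=5: R̂ = 15 + 5·5 = 40; e = 40.3 − 40 = 0.3
d=6: R̂ = 15 + 5·6 = 45; e = 43.8 − 45 = -1.2
SSE = 0.64 + 0.25 + 4.84 + 0.09 + 1.44 = 7.26
s = √(7.26/3) = √2.42 ≈ 1.556

s = 1.556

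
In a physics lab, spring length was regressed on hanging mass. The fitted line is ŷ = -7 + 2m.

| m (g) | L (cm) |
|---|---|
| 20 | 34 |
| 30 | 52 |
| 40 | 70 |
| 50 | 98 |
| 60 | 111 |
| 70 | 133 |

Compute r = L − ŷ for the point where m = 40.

r = -3

ŷ = -7 + 2·40 = 73
r = 70 − 73 = -3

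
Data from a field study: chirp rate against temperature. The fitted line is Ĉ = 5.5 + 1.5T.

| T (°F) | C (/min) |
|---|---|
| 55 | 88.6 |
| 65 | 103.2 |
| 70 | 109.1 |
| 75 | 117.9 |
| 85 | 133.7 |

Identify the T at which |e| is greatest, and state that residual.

T = 70, e = -1.4

T=55: Ĉ = 5.5 + 1.5·55 = 88; e = 88.6 − 88 = 0.6
T=65: Ĉ = 5.5 + 1.5·65 = 103; e = 103.2 − 103 = 0.2
T=70: Ĉ = 5.5 + 1.5·70 = 110.5; e = 109.1 − 110.5 = -1.4
T=75: Ĉ = 5.5 + 1.5·75 = 118; e = 117.9 − 118 = -0.1
T=85: Ĉ = 5.5 + 1.5·85 = 133; e = 133.7 − 133 = 0.7
Largest |e| is 1.4 at T = 70, residual -1.4.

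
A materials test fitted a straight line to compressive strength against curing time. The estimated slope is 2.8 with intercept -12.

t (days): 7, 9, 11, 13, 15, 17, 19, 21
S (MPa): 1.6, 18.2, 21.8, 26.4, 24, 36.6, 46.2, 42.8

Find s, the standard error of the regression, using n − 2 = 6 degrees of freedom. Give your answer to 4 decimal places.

s = 5.0332

t=7: ŷ = -12 + 2.8·7 = 7.6; e = 1.6 − 7.6 = -6
t=9: ŷ = -12 + 2.8·9 = 13.2; e = 18.2 − 13.2 = 5
t=11: ŷ = -12 + 2.8·11 = 18.8; e = 21.8 − 18.8 = 3
t=13: ŷ = -12 + 2.8·13 = 24.4; e = 26.4 − 24.4 = 2
t=15: ŷ = -12 + 2.8·15 = 30; e = 24 − 30 = -6
t=17: ŷ = -12 + 2.8·17 = 35.6; e = 36.6 − 35.6 = 1
t=19: ŷ = -12 + 2.8·19 = 41.2; e = 46.2 − 41.2 = 5
t=21: ŷ = -12 + 2.8·21 = 46.8; e = 42.8 − 46.8 = -4
SSE = 36 + 25 + 9 + 4 + 36 + 1 + 25 + 16 = 152
s = √(152/6) = √25.3333 ≈ 5.0332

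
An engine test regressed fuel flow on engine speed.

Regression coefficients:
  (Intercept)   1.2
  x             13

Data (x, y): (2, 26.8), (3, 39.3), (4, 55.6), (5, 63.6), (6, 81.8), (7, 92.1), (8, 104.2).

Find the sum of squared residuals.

x=2: ŷ = 1.2 + 13·2 = 27.2; e = 26.8 − 27.2 = -0.4
x=3: ŷ = 1.2 + 13·3 = 40.2; e = 39.3 − 40.2 = -0.9
x=4: ŷ = 1.2 + 13·4 = 53.2; e = 55.6 − 53.2 = 2.4
x=5: ŷ = 1.2 + 13·5 = 66.2; e = 63.6 − 66.2 = -2.6
x=6: ŷ = 1.2 + 13·6 = 79.2; e = 81.8 − 79.2 = 2.6
x=7: ŷ = 1.2 + 13·7 = 92.2; e = 92.1 − 92.2 = -0.1
x=8: ŷ = 1.2 + 13·8 = 105.2; e = 104.2 − 105.2 = -1
SSE = 0.16 + 0.81 + 5.76 + 6.76 + 6.76 + 0.01 + 1 = 21.26

SSE = 21.26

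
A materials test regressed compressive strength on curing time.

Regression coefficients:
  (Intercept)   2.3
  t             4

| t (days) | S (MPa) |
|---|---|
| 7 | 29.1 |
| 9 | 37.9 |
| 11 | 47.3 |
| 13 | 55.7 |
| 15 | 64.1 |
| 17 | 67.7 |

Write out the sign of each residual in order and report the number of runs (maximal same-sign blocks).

t=7: Ŝ = 2.3 + 4·7 = 30.3; e = 29.1 − 30.3 = -1.2
t=9: Ŝ = 2.3 + 4·9 = 38.3; e = 37.9 − 38.3 = -0.4
t=11: Ŝ = 2.3 + 4·11 = 46.3; e = 47.3 − 46.3 = 1
t=13: Ŝ = 2.3 + 4·13 = 54.3; e = 55.7 − 54.3 = 1.4
t=15: Ŝ = 2.3 + 4·15 = 62.3; e = 64.1 − 62.3 = 1.8
t=17: Ŝ = 2.3 + 4·17 = 70.3; e = 67.7 − 70.3 = -2.6
Signs: − − + + + −
Runs: −×2, +×3, −×1 → 3

3 runs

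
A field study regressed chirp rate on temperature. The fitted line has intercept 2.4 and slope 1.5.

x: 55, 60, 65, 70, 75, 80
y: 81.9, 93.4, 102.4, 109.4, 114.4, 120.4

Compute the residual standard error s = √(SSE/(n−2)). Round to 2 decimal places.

x=55: ŷ = 2.4 + 1.5·55 = 84.9; e = 81.9 − 84.9 = -3
x=60: ŷ = 2.4 + 1.5·60 = 92.4; e = 93.4 − 92.4 = 1
x=65: ŷ = 2.4 + 1.5·65 = 99.9; e = 102.4 − 99.9 = 2.5
x=70: ŷ = 2.4 + 1.5·70 = 107.4; e = 109.4 − 107.4 = 2
x=75: ŷ = 2.4 + 1.5·75 = 114.9; e = 114.4 − 114.9 = -0.5
x=80: ŷ = 2.4 + 1.5·80 = 122.4; e = 120.4 − 122.4 = -2
SSE = 9 + 1 + 6.25 + 4 + 0.25 + 4 = 24.5
s = √(24.5/4) = √6.125 ≈ 2.47

s = 2.47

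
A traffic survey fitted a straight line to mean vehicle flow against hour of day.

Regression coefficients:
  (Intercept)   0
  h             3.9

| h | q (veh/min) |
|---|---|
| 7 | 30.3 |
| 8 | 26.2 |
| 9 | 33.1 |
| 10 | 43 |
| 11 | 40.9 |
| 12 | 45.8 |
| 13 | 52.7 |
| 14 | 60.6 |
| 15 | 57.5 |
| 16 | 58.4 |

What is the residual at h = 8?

r = -5

ŷ = 3.9·8 = 31.2
r = 26.2 − 31.2 = -5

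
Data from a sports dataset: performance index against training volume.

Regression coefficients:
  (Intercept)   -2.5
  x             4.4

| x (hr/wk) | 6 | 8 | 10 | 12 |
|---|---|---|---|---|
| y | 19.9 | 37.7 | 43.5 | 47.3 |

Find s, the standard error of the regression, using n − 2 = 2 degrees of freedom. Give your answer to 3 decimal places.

s = 5.196

x=6: ŷ = -2.5 + 4.4·6 = 23.9; e = 19.9 − 23.9 = -4
x=8: ŷ = -2.5 + 4.4·8 = 32.7; e = 37.7 − 32.7 = 5
x=10: ŷ = -2.5 + 4.4·10 = 41.5; e = 43.5 − 41.5 = 2
x=12: ŷ = -2.5 + 4.4·12 = 50.3; e = 47.3 − 50.3 = -3
SSE = 16 + 25 + 4 + 9 = 54
s = √(54/2) = √27 ≈ 5.196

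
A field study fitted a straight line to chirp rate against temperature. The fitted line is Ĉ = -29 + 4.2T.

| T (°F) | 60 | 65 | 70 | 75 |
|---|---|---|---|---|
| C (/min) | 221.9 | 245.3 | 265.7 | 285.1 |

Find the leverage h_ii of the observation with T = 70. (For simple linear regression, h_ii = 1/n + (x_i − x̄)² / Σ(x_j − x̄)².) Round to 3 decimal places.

h = 0.300

T̄ = (60 + 65 + 70 + 75)/4 = 67.5
Σ(T − T̄)² = 56.25 + 6.25 + 6.25 + 56.25 = 125
h = 1/4 + (2.5)²/125 = 0.25 + 0.05 = 0.300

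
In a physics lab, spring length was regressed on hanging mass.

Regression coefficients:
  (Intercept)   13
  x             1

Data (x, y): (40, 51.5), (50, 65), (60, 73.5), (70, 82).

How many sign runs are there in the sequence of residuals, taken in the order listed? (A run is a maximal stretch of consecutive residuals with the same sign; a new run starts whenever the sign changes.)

3 runs

x=40: ŷ = 13 + 40 = 53; r = 51.5 − 53 = -1.5
x=50: ŷ = 13 + 50 = 63; r = 65 − 63 = 2
x=60: ŷ = 13 + 60 = 73; r = 73.5 − 73 = 0.5
x=70: ŷ = 13 + 70 = 83; r = 82 − 83 = -1
Signs: − + + −
Runs: −×1, +×2, −×1 → 3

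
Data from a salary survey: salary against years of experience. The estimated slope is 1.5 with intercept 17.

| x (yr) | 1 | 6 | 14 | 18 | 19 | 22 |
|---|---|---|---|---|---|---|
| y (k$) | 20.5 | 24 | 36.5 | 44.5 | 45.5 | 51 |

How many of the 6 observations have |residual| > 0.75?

4

x=1: ŷ = 17 + 1.5·1 = 18.5; e = 20.5 − 18.5 = 2
x=6: ŷ = 17 + 1.5·6 = 26; e = 24 − 26 = -2
x=14: ŷ = 17 + 1.5·14 = 38; e = 36.5 − 38 = -1.5
x=18: ŷ = 17 + 1.5·18 = 44; e = 44.5 − 44 = 0.5
x=19: ŷ = 17 + 1.5·19 = 45.5; e = 45.5 − 45.5 = 0
x=22: ŷ = 17 + 1.5·22 = 50; e = 51 − 50 = 1
|e| > 0.75: x=1 (|e|=2), x=6 (|e|=2), x=14 (|e|=1.5), x=22 (|e|=1) → 4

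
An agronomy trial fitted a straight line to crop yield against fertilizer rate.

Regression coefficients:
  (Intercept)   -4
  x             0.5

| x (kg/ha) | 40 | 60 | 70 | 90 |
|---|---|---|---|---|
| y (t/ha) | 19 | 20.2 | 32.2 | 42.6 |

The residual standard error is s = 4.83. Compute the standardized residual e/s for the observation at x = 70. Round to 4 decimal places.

0.2484

ŷ = -4 + 0.5·70 = 31
e = 32.2 − 31 = 1.2
e/s = 1.2 / 4.83 = 0.2484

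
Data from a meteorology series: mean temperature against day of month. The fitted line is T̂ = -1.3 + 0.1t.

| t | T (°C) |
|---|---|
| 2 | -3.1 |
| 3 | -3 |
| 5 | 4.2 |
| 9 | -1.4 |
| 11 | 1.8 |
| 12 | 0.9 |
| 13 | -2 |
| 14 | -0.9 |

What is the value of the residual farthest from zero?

e = 5

t=2: T̂ = -1.3 + 0.1·2 = -1.1; e = -3.1 − (-1.1) = -2
t=3: T̂ = -1.3 + 0.1·3 = -1; e = -3 − (-1) = -2
t=5: T̂ = -1.3 + 0.1·5 = -0.8; e = 4.2 − (-0.8) = 5
t=9: T̂ = -1.3 + 0.1·9 = -0.4; e = -1.4 − (-0.4) = -1
t=11: T̂ = -1.3 + 0.1·11 = -0.2; e = 1.8 − (-0.2) = 2
t=12: T̂ = -1.3 + 0.1·12 = -0.1; e = 0.9 − (-0.1) = 1
t=13: T̂ = -1.3 + 0.1·13 = 0; e = -2 − 0 = -2
t=14: T̂ = -1.3 + 0.1·14 = 0.1; e = -0.9 − 0.1 = -1
Largest |e| is 5 at t = 5, residual 5.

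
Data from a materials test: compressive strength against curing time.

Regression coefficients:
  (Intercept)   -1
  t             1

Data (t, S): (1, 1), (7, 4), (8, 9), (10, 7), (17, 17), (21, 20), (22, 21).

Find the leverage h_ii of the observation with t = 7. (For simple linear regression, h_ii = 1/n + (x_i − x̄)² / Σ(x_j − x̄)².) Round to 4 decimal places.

h = 0.2181

t̄ = (1 + 7 + 8 + 10 + 17 + 21 + 22)/7 = 12.2857
Σ(t − t̄)² = 127.367 + 27.9388 + 18.3673 + 5.22449 + 22.2245 + 75.9388 + 94.3673 = 371.429
h = 1/7 + (-5.28571)²/371.429 = 0.142857 + 0.0752198 = 0.2181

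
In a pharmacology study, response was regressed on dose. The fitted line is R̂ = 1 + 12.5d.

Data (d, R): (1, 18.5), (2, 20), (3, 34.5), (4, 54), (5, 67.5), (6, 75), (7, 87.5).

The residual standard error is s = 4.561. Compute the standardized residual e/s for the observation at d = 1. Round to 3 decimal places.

R̂ = 1 + 12.5·1 = 13.5
e = 18.5 − 13.5 = 5
e/s = 5 / 4.561 = 1.096

1.096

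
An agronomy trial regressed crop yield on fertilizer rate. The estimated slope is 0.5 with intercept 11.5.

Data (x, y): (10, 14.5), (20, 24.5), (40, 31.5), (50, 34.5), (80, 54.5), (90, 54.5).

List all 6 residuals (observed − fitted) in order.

-2, 3, 0, -2, 3, -2

x=10: ŷ = 11.5 + 0.5·10 = 16.5; r = 14.5 − 16.5 = -2
x=20: ŷ = 11.5 + 0.5·20 = 21.5; r = 24.5 − 21.5 = 3
x=40: ŷ = 11.5 + 0.5·40 = 31.5; r = 31.5 − 31.5 = 0
x=50: ŷ = 11.5 + 0.5·50 = 36.5; r = 34.5 − 36.5 = -2
x=80: ŷ = 11.5 + 0.5·80 = 51.5; r = 54.5 − 51.5 = 3
x=90: ŷ = 11.5 + 0.5·90 = 56.5; r = 54.5 − 56.5 = -2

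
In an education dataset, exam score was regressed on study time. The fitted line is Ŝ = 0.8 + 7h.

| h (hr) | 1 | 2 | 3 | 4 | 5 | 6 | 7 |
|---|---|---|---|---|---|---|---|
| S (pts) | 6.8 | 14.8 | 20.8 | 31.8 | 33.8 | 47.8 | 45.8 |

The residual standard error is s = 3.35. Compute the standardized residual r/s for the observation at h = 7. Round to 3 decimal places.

Ŝ = 0.8 + 7·7 = 49.8
r = 45.8 − 49.8 = -4
r/s = -4 / 3.35 = -1.194

-1.194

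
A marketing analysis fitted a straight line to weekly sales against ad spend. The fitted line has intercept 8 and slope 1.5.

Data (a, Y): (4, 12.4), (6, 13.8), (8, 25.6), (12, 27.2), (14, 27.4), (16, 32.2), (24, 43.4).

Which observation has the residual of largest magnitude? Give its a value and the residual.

a = 8, r = 5.6

a=4: Ŷ = 8 + 1.5·4 = 14; r = 12.4 − 14 = -1.6
a=6: Ŷ = 8 + 1.5·6 = 17; r = 13.8 − 17 = -3.2
a=8: Ŷ = 8 + 1.5·8 = 20; r = 25.6 − 20 = 5.6
a=12: Ŷ = 8 + 1.5·12 = 26; r = 27.2 − 26 = 1.2
a=14: Ŷ = 8 + 1.5·14 = 29; r = 27.4 − 29 = -1.6
a=16: Ŷ = 8 + 1.5·16 = 32; r = 32.2 − 32 = 0.2
a=24: Ŷ = 8 + 1.5·24 = 44; r = 43.4 − 44 = -0.6
Largest |r| is 5.6 at a = 8, residual 5.6.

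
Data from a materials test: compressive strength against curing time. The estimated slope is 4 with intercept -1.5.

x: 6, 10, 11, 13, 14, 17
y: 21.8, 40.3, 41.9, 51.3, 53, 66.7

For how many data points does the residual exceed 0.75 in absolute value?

x=6: ŷ = -1.5 + 4·6 = 22.5; r = 21.8 − 22.5 = -0.7
x=10: ŷ = -1.5 + 4·10 = 38.5; r = 40.3 − 38.5 = 1.8
x=11: ŷ = -1.5 + 4·11 = 42.5; r = 41.9 − 42.5 = -0.6
x=13: ŷ = -1.5 + 4·13 = 50.5; r = 51.3 − 50.5 = 0.8
x=14: ŷ = -1.5 + 4·14 = 54.5; r = 53 − 54.5 = -1.5
x=17: ŷ = -1.5 + 4·17 = 66.5; r = 66.7 − 66.5 = 0.2
|r| > 0.75: x=10 (|r|=1.8), x=13 (|r|=0.8), x=14 (|r|=1.5) → 3

3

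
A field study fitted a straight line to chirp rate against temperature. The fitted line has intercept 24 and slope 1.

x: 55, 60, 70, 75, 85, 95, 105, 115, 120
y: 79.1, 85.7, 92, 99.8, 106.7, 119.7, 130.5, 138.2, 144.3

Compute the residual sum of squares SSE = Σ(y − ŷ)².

SSE = 16.3

x=55: ŷ = 24 + 55 = 79; r = 79.1 − 79 = 0.1
x=60: ŷ = 24 + 60 = 84; r = 85.7 − 84 = 1.7
x=70: ŷ = 24 + 70 = 94; r = 92 − 94 = -2
x=75: ŷ = 24 + 75 = 99; r = 99.8 − 99 = 0.8
x=85: ŷ = 24 + 85 = 109; r = 106.7 − 109 = -2.3
x=95: ŷ = 24 + 95 = 119; r = 119.7 − 119 = 0.7
x=105: ŷ = 24 + 105 = 129; r = 130.5 − 129 = 1.5
x=115: ŷ = 24 + 115 = 139; r = 138.2 − 139 = -0.8
x=120: ŷ = 24 + 120 = 144; r = 144.3 − 144 = 0.3
SSE = 0.01 + 2.89 + 4 + 0.64 + 5.29 + 0.49 + 2.25 + 0.64 + 0.09 = 16.3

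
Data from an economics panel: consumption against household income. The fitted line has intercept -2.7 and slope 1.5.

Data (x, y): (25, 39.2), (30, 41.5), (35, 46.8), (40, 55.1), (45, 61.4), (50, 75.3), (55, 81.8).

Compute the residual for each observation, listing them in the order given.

x=25: ŷ = -2.7 + 1.5·25 = 34.8; r = 39.2 − 34.8 = 4.4
x=30: ŷ = -2.7 + 1.5·30 = 42.3; r = 41.5 − 42.3 = -0.8
x=35: ŷ = -2.7 + 1.5·35 = 49.8; r = 46.8 − 49.8 = -3
x=40: ŷ = -2.7 + 1.5·40 = 57.3; r = 55.1 − 57.3 = -2.2
x=45: ŷ = -2.7 + 1.5·45 = 64.8; r = 61.4 − 64.8 = -3.4
x=50: ŷ = -2.7 + 1.5·50 = 72.3; r = 75.3 − 72.3 = 3
x=55: ŷ = -2.7 + 1.5·55 = 79.8; r = 81.8 − 79.8 = 2

4.4, -0.8, -3, -2.2, -3.4, 3, 2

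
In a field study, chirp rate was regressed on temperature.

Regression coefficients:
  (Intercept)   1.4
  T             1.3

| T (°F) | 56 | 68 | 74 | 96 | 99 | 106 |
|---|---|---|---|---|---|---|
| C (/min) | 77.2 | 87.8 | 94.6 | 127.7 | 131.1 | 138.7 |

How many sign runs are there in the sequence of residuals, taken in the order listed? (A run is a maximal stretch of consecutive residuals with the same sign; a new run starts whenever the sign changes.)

4 runs

T=56: Ĉ = 1.4 + 1.3·56 = 74.2; e = 77.2 − 74.2 = 3
T=68: Ĉ = 1.4 + 1.3·68 = 89.8; e = 87.8 − 89.8 = -2
T=74: Ĉ = 1.4 + 1.3·74 = 97.6; e = 94.6 − 97.6 = -3
T=96: Ĉ = 1.4 + 1.3·96 = 126.2; e = 127.7 − 126.2 = 1.5
T=99: Ĉ = 1.4 + 1.3·99 = 130.1; e = 131.1 − 130.1 = 1
T=106: Ĉ = 1.4 + 1.3·106 = 139.2; e = 138.7 − 139.2 = -0.5
Signs: + − − + + −
Runs: +×1, −×2, +×2, −×1 → 4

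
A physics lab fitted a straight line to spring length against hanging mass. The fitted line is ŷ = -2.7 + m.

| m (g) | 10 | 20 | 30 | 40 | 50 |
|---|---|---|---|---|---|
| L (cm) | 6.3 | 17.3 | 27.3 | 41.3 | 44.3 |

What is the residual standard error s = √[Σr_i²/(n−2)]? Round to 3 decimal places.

s = 2.944

m=10: ŷ = -2.7 + 10 = 7.3; r = 6.3 − 7.3 = -1
m=20: ŷ = -2.7 + 20 = 17.3; r = 17.3 − 17.3 = 0
m=30: ŷ = -2.7 + 30 = 27.3; r = 27.3 − 27.3 = 0
m=40: ŷ = -2.7 + 40 = 37.3; r = 41.3 − 37.3 = 4
m=50: ŷ = -2.7 + 50 = 47.3; r = 44.3 − 47.3 = -3
SSE = 1 + 0 + 0 + 16 + 9 = 26
s = √(26/3) = √8.66667 ≈ 2.944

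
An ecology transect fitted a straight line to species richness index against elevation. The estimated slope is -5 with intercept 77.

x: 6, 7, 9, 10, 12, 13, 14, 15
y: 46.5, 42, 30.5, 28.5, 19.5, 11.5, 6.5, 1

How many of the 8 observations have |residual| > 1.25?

x=6: ŷ = 77 − 5·6 = 47; e = 46.5 − 47 = -0.5
x=7: ŷ = 77 − 5·7 = 42; e = 42 − 42 = 0
x=9: ŷ = 77 − 5·9 = 32; e = 30.5 − 32 = -1.5
x=10: ŷ = 77 − 5·10 = 27; e = 28.5 − 27 = 1.5
x=12: ŷ = 77 − 5·12 = 17; e = 19.5 − 17 = 2.5
x=13: ŷ = 77 − 5·13 = 12; e = 11.5 − 12 = -0.5
x=14: ŷ = 77 − 5·14 = 7; e = 6.5 − 7 = -0.5
x=15: ŷ = 77 − 5·15 = 2; e = 1 − 2 = -1
|e| > 1.25: x=9 (|e|=1.5), x=10 (|e|=1.5), x=12 (|e|=2.5) → 3

3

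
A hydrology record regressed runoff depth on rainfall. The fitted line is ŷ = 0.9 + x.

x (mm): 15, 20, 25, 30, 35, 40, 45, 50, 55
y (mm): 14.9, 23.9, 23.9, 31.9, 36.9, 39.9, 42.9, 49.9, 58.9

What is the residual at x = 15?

r = -1

ŷ = 0.9 + 15 = 15.9
r = 14.9 − 15.9 = -1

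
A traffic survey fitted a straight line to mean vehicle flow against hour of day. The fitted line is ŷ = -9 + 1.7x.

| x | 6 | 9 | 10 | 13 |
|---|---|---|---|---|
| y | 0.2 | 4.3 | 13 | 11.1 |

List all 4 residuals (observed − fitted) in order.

-1, -2, 5, -2

x=6: ŷ = -9 + 1.7·6 = 1.2; r = 0.2 − 1.2 = -1
x=9: ŷ = -9 + 1.7·9 = 6.3; r = 4.3 − 6.3 = -2
x=10: ŷ = -9 + 1.7·10 = 8; r = 13 − 8 = 5
x=13: ŷ = -9 + 1.7·13 = 13.1; r = 11.1 − 13.1 = -2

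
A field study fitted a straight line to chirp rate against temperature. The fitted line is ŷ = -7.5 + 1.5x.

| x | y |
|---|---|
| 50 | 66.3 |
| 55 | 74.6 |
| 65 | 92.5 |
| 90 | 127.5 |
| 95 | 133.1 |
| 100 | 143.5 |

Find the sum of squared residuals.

x=50: ŷ = -7.5 + 1.5·50 = 67.5; r = 66.3 − 67.5 = -1.2
x=55: ŷ = -7.5 + 1.5·55 = 75; r = 74.6 − 75 = -0.4
x=65: ŷ = -7.5 + 1.5·65 = 90; r = 92.5 − 90 = 2.5
x=90: ŷ = -7.5 + 1.5·90 = 127.5; r = 127.5 − 127.5 = 0
x=95: ŷ = -7.5 + 1.5·95 = 135; r = 133.1 − 135 = -1.9
x=100: ŷ = -7.5 + 1.5·100 = 142.5; r = 143.5 − 142.5 = 1
SSE = 1.44 + 0.16 + 6.25 + 0 + 3.61 + 1 = 12.46

SSE = 12.46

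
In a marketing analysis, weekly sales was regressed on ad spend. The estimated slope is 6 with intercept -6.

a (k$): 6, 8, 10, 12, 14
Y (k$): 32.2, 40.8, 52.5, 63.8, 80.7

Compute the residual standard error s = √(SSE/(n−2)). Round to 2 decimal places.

a=6: ŷ = -6 + 6·6 = 30; r = 32.2 − 30 = 2.2
a=8: ŷ = -6 + 6·8 = 42; r = 40.8 − 42 = -1.2
a=10: ŷ = -6 + 6·10 = 54; r = 52.5 − 54 = -1.5
a=12: ŷ = -6 + 6·12 = 66; r = 63.8 − 66 = -2.2
a=14: ŷ = -6 + 6·14 = 78; r = 80.7 − 78 = 2.7
SSE = 4.84 + 1.44 + 2.25 + 4.84 + 7.29 = 20.66
s = √(20.66/3) = √6.88667 ≈ 2.62

s = 2.62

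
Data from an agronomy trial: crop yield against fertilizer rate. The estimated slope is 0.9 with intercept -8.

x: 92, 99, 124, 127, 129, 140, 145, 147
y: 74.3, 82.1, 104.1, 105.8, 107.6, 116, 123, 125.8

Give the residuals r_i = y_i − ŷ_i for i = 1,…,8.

x=92: ŷ = -8 + 0.9·92 = 74.8; r = 74.3 − 74.8 = -0.5
x=99: ŷ = -8 + 0.9·99 = 81.1; r = 82.1 − 81.1 = 1
x=124: ŷ = -8 + 0.9·124 = 103.6; r = 104.1 − 103.6 = 0.5
x=127: ŷ = -8 + 0.9·127 = 106.3; r = 105.8 − 106.3 = -0.5
x=129: ŷ = -8 + 0.9·129 = 108.1; r = 107.6 − 108.1 = -0.5
x=140: ŷ = -8 + 0.9·140 = 118; r = 116 − 118 = -2
x=145: ŷ = -8 + 0.9·145 = 122.5; r = 123 − 122.5 = 0.5
x=147: ŷ = -8 + 0.9·147 = 124.3; r = 125.8 − 124.3 = 1.5

-0.5, 1, 0.5, -0.5, -0.5, -2, 0.5, 1.5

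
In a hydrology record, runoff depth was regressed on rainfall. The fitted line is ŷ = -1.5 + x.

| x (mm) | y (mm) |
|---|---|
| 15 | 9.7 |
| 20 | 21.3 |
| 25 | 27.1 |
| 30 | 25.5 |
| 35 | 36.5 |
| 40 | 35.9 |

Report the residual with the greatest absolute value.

x=15: ŷ = -1.5 + 15 = 13.5; e = 9.7 − 13.5 = -3.8
x=20: ŷ = -1.5 + 20 = 18.5; e = 21.3 − 18.5 = 2.8
x=25: ŷ = -1.5 + 25 = 23.5; e = 27.1 − 23.5 = 3.6
x=30: ŷ = -1.5 + 30 = 28.5; e = 25.5 − 28.5 = -3
x=35: ŷ = -1.5 + 35 = 33.5; e = 36.5 − 33.5 = 3
x=40: ŷ = -1.5 + 40 = 38.5; e = 35.9 − 38.5 = -2.6
Largest |e| is 3.8 at x = 15, residual -3.8.

e = -3.8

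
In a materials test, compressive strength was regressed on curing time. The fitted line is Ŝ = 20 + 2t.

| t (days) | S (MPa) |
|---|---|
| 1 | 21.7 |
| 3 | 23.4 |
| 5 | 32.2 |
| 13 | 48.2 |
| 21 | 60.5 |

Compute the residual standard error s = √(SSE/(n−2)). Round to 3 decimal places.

t=1: Ŝ = 20 + 2·1 = 22; r = 21.7 − 22 = -0.3
t=3: Ŝ = 20 + 2·3 = 26; r = 23.4 − 26 = -2.6
t=5: Ŝ = 20 + 2·5 = 30; r = 32.2 − 30 = 2.2
t=13: Ŝ = 20 + 2·13 = 46; r = 48.2 − 46 = 2.2
t=21: Ŝ = 20 + 2·21 = 62; r = 60.5 − 62 = -1.5
SSE = 0.09 + 6.76 + 4.84 + 4.84 + 2.25 = 18.78
s = √(18.78/3) = √6.26 ≈ 2.502

s = 2.502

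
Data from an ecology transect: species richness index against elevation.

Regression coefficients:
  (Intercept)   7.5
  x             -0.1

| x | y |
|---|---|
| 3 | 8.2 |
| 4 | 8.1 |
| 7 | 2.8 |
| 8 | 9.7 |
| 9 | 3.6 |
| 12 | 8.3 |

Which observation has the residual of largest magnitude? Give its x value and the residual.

x=3: ŷ = 7.5 − 0.1·3 = 7.2; r = 8.2 − 7.2 = 1
x=4: ŷ = 7.5 − 0.1·4 = 7.1; r = 8.1 − 7.1 = 1
x=7: ŷ = 7.5 − 0.1·7 = 6.8; r = 2.8 − 6.8 = -4
x=8: ŷ = 7.5 − 0.1·8 = 6.7; r = 9.7 − 6.7 = 3
x=9: ŷ = 7.5 − 0.1·9 = 6.6; r = 3.6 − 6.6 = -3
x=12: ŷ = 7.5 − 0.1·12 = 6.3; r = 8.3 − 6.3 = 2
Largest |r| is 4 at x = 7, residual -4.

x = 7, r = -4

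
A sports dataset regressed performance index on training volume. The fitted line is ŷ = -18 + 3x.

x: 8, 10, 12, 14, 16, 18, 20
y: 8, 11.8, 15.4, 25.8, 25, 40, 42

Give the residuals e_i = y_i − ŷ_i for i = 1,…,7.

x=8: ŷ = -18 + 3·8 = 6; e = 8 − 6 = 2
x=10: ŷ = -18 + 3·10 = 12; e = 11.8 − 12 = -0.2
x=12: ŷ = -18 + 3·12 = 18; e = 15.4 − 18 = -2.6
x=14: ŷ = -18 + 3·14 = 24; e = 25.8 − 24 = 1.8
x=16: ŷ = -18 + 3·16 = 30; e = 25 − 30 = -5
x=18: ŷ = -18 + 3·18 = 36; e = 40 − 36 = 4
x=20: ŷ = -18 + 3·20 = 42; e = 42 − 42 = 0

2, -0.2, -2.6, 1.8, -5, 4, 0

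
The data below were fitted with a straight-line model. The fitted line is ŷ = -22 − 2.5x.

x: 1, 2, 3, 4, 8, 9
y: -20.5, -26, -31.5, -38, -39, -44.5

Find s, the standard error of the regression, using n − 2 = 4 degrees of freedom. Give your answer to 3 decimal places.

x=1: ŷ = -22 − 2.5·1 = -24.5; e = -20.5 − (-24.5) = 4
x=2: ŷ = -22 − 2.5·2 = -27; e = -26 − (-27) = 1
x=3: ŷ = -22 − 2.5·3 = -29.5; e = -31.5 − (-29.5) = -2
x=4: ŷ = -22 − 2.5·4 = -32; e = -38 − (-32) = -6
x=8: ŷ = -22 − 2.5·8 = -42; e = -39 − (-42) = 3
x=9: ŷ = -22 − 2.5·9 = -44.5; e = -44.5 − (-44.5) = 0
SSE = 16 + 1 + 4 + 36 + 9 + 0 = 66
s = √(66/4) = √16.5 ≈ 4.062

s = 4.062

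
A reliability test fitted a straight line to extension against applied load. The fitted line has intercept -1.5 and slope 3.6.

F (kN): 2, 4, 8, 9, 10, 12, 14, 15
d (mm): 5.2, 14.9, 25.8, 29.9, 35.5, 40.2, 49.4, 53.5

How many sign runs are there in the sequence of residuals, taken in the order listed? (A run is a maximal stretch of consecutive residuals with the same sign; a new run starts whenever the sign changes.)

6 runs

F=2: d̂ = -1.5 + 3.6·2 = 5.7; e = 5.2 − 5.7 = -0.5
F=4: d̂ = -1.5 + 3.6·4 = 12.9; e = 14.9 − 12.9 = 2
F=8: d̂ = -1.5 + 3.6·8 = 27.3; e = 25.8 − 27.3 = -1.5
F=9: d̂ = -1.5 + 3.6·9 = 30.9; e = 29.9 − 30.9 = -1
F=10: d̂ = -1.5 + 3.6·10 = 34.5; e = 35.5 − 34.5 = 1
F=12: d̂ = -1.5 + 3.6·12 = 41.7; e = 40.2 − 41.7 = -1.5
F=14: d̂ = -1.5 + 3.6·14 = 48.9; e = 49.4 − 48.9 = 0.5
F=15: d̂ = -1.5 + 3.6·15 = 52.5; e = 53.5 − 52.5 = 1
Signs: − + − − + − + +
Runs: −×1, +×1, −×2, +×1, −×1, +×2 → 6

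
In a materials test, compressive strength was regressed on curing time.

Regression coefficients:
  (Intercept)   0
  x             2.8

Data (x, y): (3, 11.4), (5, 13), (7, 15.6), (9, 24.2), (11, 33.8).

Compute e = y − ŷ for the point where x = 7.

ŷ = 2.8·7 = 19.6
e = 15.6 − 19.6 = -4

e = -4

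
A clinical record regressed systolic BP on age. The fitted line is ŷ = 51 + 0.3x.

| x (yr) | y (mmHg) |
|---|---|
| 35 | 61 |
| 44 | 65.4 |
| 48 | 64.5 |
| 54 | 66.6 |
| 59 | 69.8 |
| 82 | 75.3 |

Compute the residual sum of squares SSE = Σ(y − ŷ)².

x=35: ŷ = 51 + 0.3·35 = 61.5; e = 61 − 61.5 = -0.5
x=44: ŷ = 51 + 0.3·44 = 64.2; e = 65.4 − 64.2 = 1.2
x=48: ŷ = 51 + 0.3·48 = 65.4; e = 64.5 − 65.4 = -0.9
x=54: ŷ = 51 + 0.3·54 = 67.2; e = 66.6 − 67.2 = -0.6
x=59: ŷ = 51 + 0.3·59 = 68.7; e = 69.8 − 68.7 = 1.1
x=82: ŷ = 51 + 0.3·82 = 75.6; e = 75.3 − 75.6 = -0.3
SSE = 0.25 + 1.44 + 0.81 + 0.36 + 1.21 + 0.09 = 4.16

SSE = 4.16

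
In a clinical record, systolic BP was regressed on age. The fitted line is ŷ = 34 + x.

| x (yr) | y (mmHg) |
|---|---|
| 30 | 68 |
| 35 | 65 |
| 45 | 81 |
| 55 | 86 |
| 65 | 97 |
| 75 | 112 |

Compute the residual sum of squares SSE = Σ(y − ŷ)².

x=30: ŷ = 34 + 30 = 64; r = 68 − 64 = 4
x=35: ŷ = 34 + 35 = 69; r = 65 − 69 = -4
x=45: ŷ = 34 + 45 = 79; r = 81 − 79 = 2
x=55: ŷ = 34 + 55 = 89; r = 86 − 89 = -3
x=65: ŷ = 34 + 65 = 99; r = 97 − 99 = -2
x=75: ŷ = 34 + 75 = 109; r = 112 − 109 = 3
SSE = 16 + 16 + 4 + 9 + 4 + 9 = 58

SSE = 58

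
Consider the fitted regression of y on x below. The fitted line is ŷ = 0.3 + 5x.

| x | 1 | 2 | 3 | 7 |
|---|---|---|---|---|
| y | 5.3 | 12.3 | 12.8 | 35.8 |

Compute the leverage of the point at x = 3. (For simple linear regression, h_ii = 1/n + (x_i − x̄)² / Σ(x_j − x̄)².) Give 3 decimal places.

x̄ = (1 + 2 + 3 + 7)/4 = 3.25
Σ(x − x̄)² = 5.0625 + 1.5625 + 0.0625 + 14.0625 = 20.75
h = 1/4 + (-0.25)²/20.75 = 0.25 + 0.00301205 = 0.253

h = 0.253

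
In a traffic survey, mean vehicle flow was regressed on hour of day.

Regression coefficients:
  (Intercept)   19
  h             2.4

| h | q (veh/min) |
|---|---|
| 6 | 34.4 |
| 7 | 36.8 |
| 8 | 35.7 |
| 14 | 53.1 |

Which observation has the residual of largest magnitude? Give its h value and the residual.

h = 8, r = -2.5

h=6: q̂ = 19 + 2.4·6 = 33.4; r = 34.4 − 33.4 = 1
h=7: q̂ = 19 + 2.4·7 = 35.8; r = 36.8 − 35.8 = 1
h=8: q̂ = 19 + 2.4·8 = 38.2; r = 35.7 − 38.2 = -2.5
h=14: q̂ = 19 + 2.4·14 = 52.6; r = 53.1 − 52.6 = 0.5
Largest |r| is 2.5 at h = 8, residual -2.5.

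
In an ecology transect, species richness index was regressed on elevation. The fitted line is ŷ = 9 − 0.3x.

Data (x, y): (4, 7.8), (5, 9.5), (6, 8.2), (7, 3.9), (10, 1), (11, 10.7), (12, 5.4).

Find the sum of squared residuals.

SSE = 64

x=4: ŷ = 9 − 0.3·4 = 7.8; r = 7.8 − 7.8 = 0
x=5: ŷ = 9 − 0.3·5 = 7.5; r = 9.5 − 7.5 = 2
x=6: ŷ = 9 − 0.3·6 = 7.2; r = 8.2 − 7.2 = 1
x=7: ŷ = 9 − 0.3·7 = 6.9; r = 3.9 − 6.9 = -3
x=10: ŷ = 9 − 0.3·10 = 6; r = 1 − 6 = -5
x=11: ŷ = 9 − 0.3·11 = 5.7; r = 10.7 − 5.7 = 5
x=12: ŷ = 9 − 0.3·12 = 5.4; r = 5.4 − 5.4 = 0
SSE = 0 + 4 + 1 + 9 + 25 + 25 + 0 = 64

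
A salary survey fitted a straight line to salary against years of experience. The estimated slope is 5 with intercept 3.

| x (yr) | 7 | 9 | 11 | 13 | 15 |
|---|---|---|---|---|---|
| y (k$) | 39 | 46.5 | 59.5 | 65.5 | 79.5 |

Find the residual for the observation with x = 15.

ŷ = 3 + 5·15 = 78
e = 79.5 − 78 = 1.5

e = 1.5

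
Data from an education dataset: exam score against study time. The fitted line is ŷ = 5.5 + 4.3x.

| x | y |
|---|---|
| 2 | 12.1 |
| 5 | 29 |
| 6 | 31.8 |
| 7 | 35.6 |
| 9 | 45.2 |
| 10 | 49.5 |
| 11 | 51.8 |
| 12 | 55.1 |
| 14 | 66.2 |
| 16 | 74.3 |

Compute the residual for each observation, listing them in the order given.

-2, 2, 0.5, 0, 1, 1, -1, -2, 0.5, 0

x=2: ŷ = 5.5 + 4.3·2 = 14.1; e = 12.1 − 14.1 = -2
x=5: ŷ = 5.5 + 4.3·5 = 27; e = 29 − 27 = 2
x=6: ŷ = 5.5 + 4.3·6 = 31.3; e = 31.8 − 31.3 = 0.5
x=7: ŷ = 5.5 + 4.3·7 = 35.6; e = 35.6 − 35.6 = 0
x=9: ŷ = 5.5 + 4.3·9 = 44.2; e = 45.2 − 44.2 = 1
x=10: ŷ = 5.5 + 4.3·10 = 48.5; e = 49.5 − 48.5 = 1
x=11: ŷ = 5.5 + 4.3·11 = 52.8; e = 51.8 − 52.8 = -1
x=12: ŷ = 5.5 + 4.3·12 = 57.1; e = 55.1 − 57.1 = -2
x=14: ŷ = 5.5 + 4.3·14 = 65.7; e = 66.2 − 65.7 = 0.5
x=16: ŷ = 5.5 + 4.3·16 = 74.3; e = 74.3 − 74.3 = 0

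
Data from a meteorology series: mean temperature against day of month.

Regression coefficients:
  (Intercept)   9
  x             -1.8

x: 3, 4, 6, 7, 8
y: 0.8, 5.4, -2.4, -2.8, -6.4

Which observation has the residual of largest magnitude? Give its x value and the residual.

x=3: ŷ = 9 − 1.8·3 = 3.6; r = 0.8 − 3.6 = -2.8
x=4: ŷ = 9 − 1.8·4 = 1.8; r = 5.4 − 1.8 = 3.6
x=6: ŷ = 9 − 1.8·6 = -1.8; r = -2.4 − (-1.8) = -0.6
x=7: ŷ = 9 − 1.8·7 = -3.6; r = -2.8 − (-3.6) = 0.8
x=8: ŷ = 9 − 1.8·8 = -5.4; r = -6.4 − (-5.4) = -1
Largest |r| is 3.6 at x = 4, residual 3.6.

x = 4, r = 3.6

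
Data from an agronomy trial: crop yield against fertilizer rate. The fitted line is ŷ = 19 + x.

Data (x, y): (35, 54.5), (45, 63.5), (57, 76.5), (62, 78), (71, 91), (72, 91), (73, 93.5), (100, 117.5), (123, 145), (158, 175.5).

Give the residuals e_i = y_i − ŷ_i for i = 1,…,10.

x=35: ŷ = 19 + 35 = 54; e = 54.5 − 54 = 0.5
x=45: ŷ = 19 + 45 = 64; e = 63.5 − 64 = -0.5
x=57: ŷ = 19 + 57 = 76; e = 76.5 − 76 = 0.5
x=62: ŷ = 19 + 62 = 81; e = 78 − 81 = -3
x=71: ŷ = 19 + 71 = 90; e = 91 − 90 = 1
x=72: ŷ = 19 + 72 = 91; e = 91 − 91 = 0
x=73: ŷ = 19 + 73 = 92; e = 93.5 − 92 = 1.5
x=100: ŷ = 19 + 100 = 119; e = 117.5 − 119 = -1.5
x=123: ŷ = 19 + 123 = 142; e = 145 − 142 = 3
x=158: ŷ = 19 + 158 = 177; e = 175.5 − 177 = -1.5

0.5, -0.5, 0.5, -3, 1, 0, 1.5, -1.5, 3, -1.5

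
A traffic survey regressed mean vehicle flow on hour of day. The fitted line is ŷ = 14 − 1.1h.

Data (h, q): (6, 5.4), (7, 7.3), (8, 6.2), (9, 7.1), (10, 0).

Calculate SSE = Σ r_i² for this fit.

SSE = 24

h=6: ŷ = 14 − 1.1·6 = 7.4; r = 5.4 − 7.4 = -2
h=7: ŷ = 14 − 1.1·7 = 6.3; r = 7.3 − 6.3 = 1
h=8: ŷ = 14 − 1.1·8 = 5.2; r = 6.2 − 5.2 = 1
h=9: ŷ = 14 − 1.1·9 = 4.1; r = 7.1 − 4.1 = 3
h=10: ŷ = 14 − 1.1·10 = 3; r = 0 − 3 = -3
SSE = 4 + 1 + 1 + 9 + 9 = 24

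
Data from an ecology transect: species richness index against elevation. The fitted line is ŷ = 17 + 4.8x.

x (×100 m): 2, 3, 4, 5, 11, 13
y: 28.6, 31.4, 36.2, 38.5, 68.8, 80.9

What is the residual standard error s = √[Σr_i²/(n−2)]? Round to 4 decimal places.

x=2: ŷ = 17 + 4.8·2 = 26.6; r = 28.6 − 26.6 = 2
x=3: ŷ = 17 + 4.8·3 = 31.4; r = 31.4 − 31.4 = 0
x=4: ŷ = 17 + 4.8·4 = 36.2; r = 36.2 − 36.2 = 0
x=5: ŷ = 17 + 4.8·5 = 41; r = 38.5 − 41 = -2.5
x=11: ŷ = 17 + 4.8·11 = 69.8; r = 68.8 − 69.8 = -1
x=13: ŷ = 17 + 4.8·13 = 79.4; r = 80.9 − 79.4 = 1.5
SSE = 4 + 0 + 0 + 6.25 + 1 + 2.25 = 13.5
s = √(13.5/4) = √3.375 ≈ 1.8371

s = 1.8371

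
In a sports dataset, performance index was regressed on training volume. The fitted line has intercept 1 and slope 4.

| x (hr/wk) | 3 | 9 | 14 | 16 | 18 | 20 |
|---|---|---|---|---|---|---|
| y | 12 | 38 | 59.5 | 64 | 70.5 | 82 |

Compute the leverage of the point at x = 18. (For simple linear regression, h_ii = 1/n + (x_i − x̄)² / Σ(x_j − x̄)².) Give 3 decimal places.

x̄ = (3 + 9 + 14 + 16 + 18 + 20)/6 = 13.3333
Σ(x − x̄)² = 106.778 + 18.7778 + 0.444444 + 7.11111 + 21.7778 + 44.4444 = 199.333
h = 1/6 + (4.66667)²/199.333 = 0.166667 + 0.109253 = 0.276

h = 0.276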